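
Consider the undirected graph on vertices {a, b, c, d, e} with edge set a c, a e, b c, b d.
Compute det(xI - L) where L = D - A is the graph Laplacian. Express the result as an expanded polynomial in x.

x^5 - 8x^4 + 21x^3 - 20x^2 + 5x

With the vertex order [a, b, c, d, e], the degrees are [2, 2, 2, 1, 1], giving D = diag(2, 2, 2, 1, 1) and L = D - A. L has integer entries, so p(x) = det(xI - L) has integer coefficients. Expanding the determinant yields x^5 - 8x^4 + 21x^3 - 20x^2 + 5x. Since p(0) = det(-L) = 0, x divides p(x). The eigenvalues sum to 8, which equals trace(L) = 2|E|.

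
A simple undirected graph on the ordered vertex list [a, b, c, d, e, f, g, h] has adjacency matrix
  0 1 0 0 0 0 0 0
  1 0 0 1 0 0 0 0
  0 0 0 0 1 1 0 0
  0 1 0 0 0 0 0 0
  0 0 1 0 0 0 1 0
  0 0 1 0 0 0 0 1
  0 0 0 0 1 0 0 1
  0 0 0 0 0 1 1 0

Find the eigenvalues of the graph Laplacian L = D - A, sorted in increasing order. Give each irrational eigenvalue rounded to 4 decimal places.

Each diagonal entry of L is the vertex degree and each off-diagonal entry is -1 where an edge is present, 0 otherwise; in the order [a, b, c, d, e, f, g, h] the diagonal is [1, 2, 2, 1, 2, 2, 2, 2]. Diagonalising L (or applying a numerical eigensolver to the 8x8 matrix) gives the spectrum above. The 2 zero eigenvalues correspond to the 2 connected components. The eigenvalues sum to 14, which equals trace(L) = 2|E|.

[0, 0, 1, 1.3820, 1.3820, 3, 3.6180, 3.6180]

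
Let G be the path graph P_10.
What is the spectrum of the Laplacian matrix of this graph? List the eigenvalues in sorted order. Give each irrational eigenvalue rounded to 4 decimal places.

[0, 0.0979, 0.3820, 0.8244, 1.3820, 2, 2.6180, 3.1756, 3.6180, 3.9021]

The graph has 10 vertices and degree multiset [2, 2, 2, 2, 2, 2, 2, 2, 1, 1]; D is the diagonal matrix of degrees and L = D - A. Since every row of L sums to 0, the all-ones vector is in the kernel and 0 is an eigenvalue. The single zero eigenvalue shows the graph is connected. By the matrix-tree theorem the graph has (1/10) * product of the nonzero eigenvalues = 1 spanning tree. There is one zero in the spectrum, matching the 1 component.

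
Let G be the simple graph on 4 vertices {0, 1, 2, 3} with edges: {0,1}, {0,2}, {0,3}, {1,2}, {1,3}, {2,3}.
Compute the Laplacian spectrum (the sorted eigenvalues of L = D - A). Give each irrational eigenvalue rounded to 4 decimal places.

With the vertex order [0, 1, 2, 3], the degrees are [3, 3, 3, 3], giving D = diag(3, 3, 3, 3) and L = D - A. The multiplicity of 0 as a Laplacian eigenvalue equals the number of connected components. The single zero eigenvalue shows the graph is connected. The eigenvalues sum to 12, which equals trace(L) = 2|E|.

[0, 4, 4, 4]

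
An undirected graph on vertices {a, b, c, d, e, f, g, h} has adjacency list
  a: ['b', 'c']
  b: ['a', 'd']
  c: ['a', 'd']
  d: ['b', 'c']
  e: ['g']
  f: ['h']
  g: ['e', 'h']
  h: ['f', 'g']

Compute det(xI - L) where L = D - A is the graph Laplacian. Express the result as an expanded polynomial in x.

Reading degrees in the order [a, b, c, d, e, f, g, h] gives [2, 2, 2, 2, 1, 1, 2, 2]; set D = diag(2, 2, 2, 2, 1, 1, 2, 2) and form L = D - A. L has integer entries, so p(x) = det(xI - L) has integer coefficients. Expanding the determinant yields x^8 - 14x^7 + 78x^6 - 220x^5 + 328x^4 - 240x^3 + 64x^2. The coefficient of x^7 equals -trace(L) = -14, matching the sum of degrees. There are 2 zeros in the spectrum, matching the 2 components.

x^8 - 14x^7 + 78x^6 - 220x^5 + 328x^4 - 240x^3 + 64x^2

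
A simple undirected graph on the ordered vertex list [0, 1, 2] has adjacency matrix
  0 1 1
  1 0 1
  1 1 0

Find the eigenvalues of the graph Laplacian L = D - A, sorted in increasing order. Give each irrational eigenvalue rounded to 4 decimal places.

Reading degrees in the order [0, 1, 2] gives [2, 2, 2]; set D = diag(2, 2, 2) and form L = D - A. L is symmetric positive semidefinite, so every eigenvalue is real and nonnegative.

[0, 3, 3]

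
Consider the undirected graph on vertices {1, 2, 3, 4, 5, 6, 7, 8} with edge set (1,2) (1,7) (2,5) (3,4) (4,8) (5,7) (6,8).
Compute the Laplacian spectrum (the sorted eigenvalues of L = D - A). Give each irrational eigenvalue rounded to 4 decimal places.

Each diagonal entry of L is the vertex degree and each off-diagonal entry is -1 where an edge is present, 0 otherwise; in the order [1, 2, 3, 4, 5, 6, 7, 8] the diagonal is [2, 2, 1, 2, 2, 1, 2, 2]. Since every row of L sums to 0, the all-ones vector is in the kernel and 0 is an eigenvalue. The 2 zero eigenvalues correspond to the 2 connected components.

[0, 0, 0.5858, 2, 2, 2, 3.4142, 4]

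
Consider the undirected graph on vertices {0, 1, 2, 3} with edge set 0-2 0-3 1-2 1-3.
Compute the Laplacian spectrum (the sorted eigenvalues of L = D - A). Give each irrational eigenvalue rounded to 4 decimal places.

[0, 2, 2, 4]

Reading degrees in the order [0, 1, 2, 3] gives [2, 2, 2, 2]; set D = diag(2, 2, 2, 2) and form L = D - A. The multiplicity of 0 as a Laplacian eigenvalue equals the number of connected components. The largest eigenvalue, 4, is at most the vertex count 4.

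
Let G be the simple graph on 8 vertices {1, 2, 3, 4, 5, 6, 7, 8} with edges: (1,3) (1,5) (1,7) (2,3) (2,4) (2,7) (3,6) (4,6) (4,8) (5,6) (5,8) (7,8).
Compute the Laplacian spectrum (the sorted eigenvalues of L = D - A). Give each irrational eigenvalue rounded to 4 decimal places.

[0, 2, 2, 2, 4, 4, 4, 6]

Each diagonal entry of L is the vertex degree and each off-diagonal entry is -1 where an edge is present, 0 otherwise; in the order [1, 2, 3, 4, 5, 6, 7, 8] the diagonal is [3, 3, 3, 3, 3, 3, 3, 3]. L is symmetric positive semidefinite, so every eigenvalue is real and nonnegative. The single zero eigenvalue shows the graph is connected. The eigenvalues sum to 24, which equals trace(L) = 2|E|.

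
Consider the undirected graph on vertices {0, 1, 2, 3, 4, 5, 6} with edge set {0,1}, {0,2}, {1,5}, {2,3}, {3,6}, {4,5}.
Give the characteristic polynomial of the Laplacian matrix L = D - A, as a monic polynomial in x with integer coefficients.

x^7 - 12x^6 + 55x^5 - 120x^4 + 126x^3 - 56x^2 + 7x

Reading degrees in the order [0, 1, 2, 3, 4, 5, 6] gives [2, 2, 2, 2, 1, 2, 1]; set D = diag(2, 2, 2, 2, 1, 2, 1) and form L = D - A. Computing det(xI - L) by cofactor expansion (or equivalently via sum-over-permutations) gives x^7 - 12x^6 + 55x^5 - 120x^4 + 126x^3 - 56x^2 + 7x. Since p(0) = det(-L) = 0, x divides p(x).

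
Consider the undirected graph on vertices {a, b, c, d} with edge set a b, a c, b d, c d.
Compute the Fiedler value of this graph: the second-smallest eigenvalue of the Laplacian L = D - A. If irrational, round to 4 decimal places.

2

With the vertex order [a, b, c, d], the degrees are [2, 2, 2, 2], giving D = diag(2, 2, 2, 2) and L = D - A. The smallest Laplacian eigenvalue is always 0. The next one, lambda_2 = 2, measures how hard the graph is to disconnect: larger values mean better connectivity.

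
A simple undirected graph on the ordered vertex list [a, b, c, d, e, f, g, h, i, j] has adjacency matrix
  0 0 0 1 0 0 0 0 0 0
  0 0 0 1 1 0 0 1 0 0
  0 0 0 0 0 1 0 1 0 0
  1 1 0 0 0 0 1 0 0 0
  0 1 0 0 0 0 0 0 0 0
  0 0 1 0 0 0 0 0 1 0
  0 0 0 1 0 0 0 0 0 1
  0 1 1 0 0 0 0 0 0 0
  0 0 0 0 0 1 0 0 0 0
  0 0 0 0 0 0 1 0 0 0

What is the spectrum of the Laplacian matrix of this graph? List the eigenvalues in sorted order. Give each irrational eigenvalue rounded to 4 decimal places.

Each diagonal entry of L is the vertex degree and each off-diagonal entry is -1 where an edge is present, 0 otherwise; in the order [a, b, c, d, e, f, g, h, i, j] the diagonal is [1, 3, 2, 3, 1, 2, 2, 2, 1, 1]. L is symmetric positive semidefinite, so every eigenvalue is real and nonnegative. The single zero eigenvalue shows the graph is connected.

[0, 0.1398, 0.4249, 0.6932, 1, 2, 2.2574, 3.1456, 3.6414, 4.6978]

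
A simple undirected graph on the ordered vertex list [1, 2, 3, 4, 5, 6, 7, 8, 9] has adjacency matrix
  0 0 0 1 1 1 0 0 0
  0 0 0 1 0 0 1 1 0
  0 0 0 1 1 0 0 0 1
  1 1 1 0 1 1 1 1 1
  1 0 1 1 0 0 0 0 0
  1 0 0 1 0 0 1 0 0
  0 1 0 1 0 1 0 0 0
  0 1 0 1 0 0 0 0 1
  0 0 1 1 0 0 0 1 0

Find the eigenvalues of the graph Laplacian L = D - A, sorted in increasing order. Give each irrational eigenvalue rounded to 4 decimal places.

Each diagonal entry of L is the vertex degree and each off-diagonal entry is -1 where an edge is present, 0 otherwise; in the order [1, 2, 3, 4, 5, 6, 7, 8, 9] the diagonal is [3, 3, 3, 8, 3, 3, 3, 3, 3]. The multiplicity of 0 as a Laplacian eigenvalue equals the number of connected components. The eigenvalues sum to 32, which equals trace(L) = 2|E|.

[0, 1.5858, 1.5858, 3, 3, 4.4142, 4.4142, 5, 9]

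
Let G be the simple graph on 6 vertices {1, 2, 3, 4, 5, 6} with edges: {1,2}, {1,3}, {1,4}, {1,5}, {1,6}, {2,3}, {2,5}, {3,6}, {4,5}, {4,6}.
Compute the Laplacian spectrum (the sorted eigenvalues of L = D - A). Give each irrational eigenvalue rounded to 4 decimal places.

[0, 2.3820, 2.3820, 4.6180, 4.6180, 6]

With the vertex order [1, 2, 3, 4, 5, 6], the degrees are [5, 3, 3, 3, 3, 3], giving D = diag(5, 3, 3, 3, 3, 3) and L = D - A. Since every row of L sums to 0, the all-ones vector is in the kernel and 0 is an eigenvalue. The single zero eigenvalue shows the graph is connected. The eigenvalues sum to 20, which equals trace(L) = 2|E|. By the matrix-tree theorem the graph has (1/6) * product of the nonzero eigenvalues = 121 spanning trees.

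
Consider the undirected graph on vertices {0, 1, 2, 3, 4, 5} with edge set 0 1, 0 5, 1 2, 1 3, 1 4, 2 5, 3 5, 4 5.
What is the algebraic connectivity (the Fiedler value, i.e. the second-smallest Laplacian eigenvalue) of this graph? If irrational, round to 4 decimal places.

2

With the vertex order [0, 1, 2, 3, 4, 5], the degrees are [2, 4, 2, 2, 2, 4], giving D = diag(2, 4, 2, 2, 2, 4) and L = D - A. Computing the eigenvalues of L and sorting gives [0, 2, 2, 2, 4, 6]. The Fiedler value lambda_2 = 2 is strictly positive, so the graph is connected. The largest eigenvalue, 6, is at most the vertex count 6. The eigenvalues sum to 16, which equals trace(L) = 2|E|.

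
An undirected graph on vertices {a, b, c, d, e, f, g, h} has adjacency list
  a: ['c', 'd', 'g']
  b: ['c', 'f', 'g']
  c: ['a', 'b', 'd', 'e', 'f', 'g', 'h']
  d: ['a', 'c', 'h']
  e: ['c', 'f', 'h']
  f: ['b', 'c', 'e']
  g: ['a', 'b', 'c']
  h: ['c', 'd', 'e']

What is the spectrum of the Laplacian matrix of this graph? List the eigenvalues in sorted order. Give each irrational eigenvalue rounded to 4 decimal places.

Reading degrees in the order [a, b, c, d, e, f, g, h] gives [3, 3, 7, 3, 3, 3, 3, 3]; set D = diag(3, 3, 7, 3, 3, 3, 3, 3) and form L = D - A. L is symmetric positive semidefinite, so every eigenvalue is real and nonnegative. The single zero eigenvalue shows the graph is connected. By the matrix-tree theorem the graph has (1/8) * product of the nonzero eigenvalues = 841 spanning trees.

[0, 1.7530, 1.7530, 3.4450, 3.4450, 4.8019, 4.8019, 8]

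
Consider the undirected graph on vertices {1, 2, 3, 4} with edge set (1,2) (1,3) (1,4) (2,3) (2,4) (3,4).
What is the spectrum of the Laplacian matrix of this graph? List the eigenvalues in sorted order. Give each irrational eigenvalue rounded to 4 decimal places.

[0, 4, 4, 4]

Reading degrees in the order [1, 2, 3, 4] gives [3, 3, 3, 3]; set D = diag(3, 3, 3, 3) and form L = D - A. The multiplicity of 0 as a Laplacian eigenvalue equals the number of connected components. The single zero eigenvalue shows the graph is connected. The largest eigenvalue, 4, is at most the vertex count 4. There is one zero in the spectrum, matching the 1 component.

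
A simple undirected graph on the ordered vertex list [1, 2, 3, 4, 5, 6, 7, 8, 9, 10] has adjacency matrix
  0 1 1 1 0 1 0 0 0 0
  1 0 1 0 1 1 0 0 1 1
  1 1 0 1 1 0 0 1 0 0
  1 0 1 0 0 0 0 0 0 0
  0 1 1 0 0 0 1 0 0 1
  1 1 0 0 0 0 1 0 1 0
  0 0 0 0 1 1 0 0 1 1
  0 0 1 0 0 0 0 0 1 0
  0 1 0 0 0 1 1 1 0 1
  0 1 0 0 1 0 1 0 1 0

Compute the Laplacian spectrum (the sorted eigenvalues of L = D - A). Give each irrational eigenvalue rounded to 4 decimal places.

Each diagonal entry of L is the vertex degree and each off-diagonal entry is -1 where an edge is present, 0 otherwise; in the order [1, 2, 3, 4, 5, 6, 7, 8, 9, 10] the diagonal is [4, 6, 5, 2, 4, 4, 4, 2, 5, 4]. Diagonalising L (or applying a numerical eigensolver to the 10x10 matrix) gives the spectrum above. By the matrix-tree theorem the graph has (1/10) * product of the nonzero eigenvalues = 20220 spanning trees. The largest eigenvalue, 7.5161, is at most the vertex count 10.

[0, 1.3431, 1.7911, 3.0946, 3.6690, 4.6157, 5.4441, 6.0885, 6.4379, 7.5161]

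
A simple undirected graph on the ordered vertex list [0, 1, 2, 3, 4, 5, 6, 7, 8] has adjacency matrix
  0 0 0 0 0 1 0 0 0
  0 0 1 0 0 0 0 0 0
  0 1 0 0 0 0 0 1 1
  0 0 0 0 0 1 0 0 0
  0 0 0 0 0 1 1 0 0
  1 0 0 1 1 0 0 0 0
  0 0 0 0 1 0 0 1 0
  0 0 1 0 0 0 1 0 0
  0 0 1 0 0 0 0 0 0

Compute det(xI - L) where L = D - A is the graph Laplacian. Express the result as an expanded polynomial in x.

Each diagonal entry of L is the vertex degree and each off-diagonal entry is -1 where an edge is present, 0 otherwise; in the order [0, 1, 2, 3, 4, 5, 6, 7, 8] the diagonal is [1, 1, 3, 1, 2, 3, 2, 2, 1]. Computing det(xI - L) by cofactor expansion (or equivalently via sum-over-permutations) gives x^9 - 16x^8 + 103x^7 - 344x^6 + 644x^5 - 684x^4 + 395x^3 - 108x^2 + 9x. The constant term is 0 because L is singular (the all-ones vector lies in its kernel). There is one zero in the spectrum, matching the 1 component. By the matrix-tree theorem the graph has (1/9) * product of the nonzero eigenvalues = 1 spanning tree.

x^9 - 16x^8 + 103x^7 - 344x^6 + 644x^5 - 684x^4 + 395x^3 - 108x^2 + 9x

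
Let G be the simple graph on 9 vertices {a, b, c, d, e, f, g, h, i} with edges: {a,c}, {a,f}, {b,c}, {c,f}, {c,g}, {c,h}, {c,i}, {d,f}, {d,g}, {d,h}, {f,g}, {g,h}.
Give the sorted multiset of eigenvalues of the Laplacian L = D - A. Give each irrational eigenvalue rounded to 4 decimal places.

[0, 0, 0.9026, 1, 1.7315, 3.5322, 4.2765, 5.3893, 7.1678]

Reading degrees in the order [a, b, c, d, e, f, g, h, i] gives [2, 1, 6, 3, 0, 4, 4, 3, 1]; set D = diag(2, 1, 6, 3, 0, 4, 4, 3, 1) and form L = D - A. L is symmetric positive semidefinite, so every eigenvalue is real and nonnegative. The 2 zero eigenvalues correspond to the 2 connected components. The largest eigenvalue, 7.1678, is at most the vertex count 9.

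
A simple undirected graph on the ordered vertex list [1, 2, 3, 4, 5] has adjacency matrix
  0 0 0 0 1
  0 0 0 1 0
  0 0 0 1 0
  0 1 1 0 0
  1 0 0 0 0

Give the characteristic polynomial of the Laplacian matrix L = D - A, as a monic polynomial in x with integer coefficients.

x^5 - 6x^4 + 11x^3 - 6x^2

With the vertex order [1, 2, 3, 4, 5], the degrees are [1, 1, 1, 2, 1], giving D = diag(1, 1, 1, 2, 1) and L = D - A. Computing det(xI - L) by cofactor expansion (or equivalently via sum-over-permutations) gives x^5 - 6x^4 + 11x^3 - 6x^2. Since p(0) = det(-L) = 0, x divides p(x).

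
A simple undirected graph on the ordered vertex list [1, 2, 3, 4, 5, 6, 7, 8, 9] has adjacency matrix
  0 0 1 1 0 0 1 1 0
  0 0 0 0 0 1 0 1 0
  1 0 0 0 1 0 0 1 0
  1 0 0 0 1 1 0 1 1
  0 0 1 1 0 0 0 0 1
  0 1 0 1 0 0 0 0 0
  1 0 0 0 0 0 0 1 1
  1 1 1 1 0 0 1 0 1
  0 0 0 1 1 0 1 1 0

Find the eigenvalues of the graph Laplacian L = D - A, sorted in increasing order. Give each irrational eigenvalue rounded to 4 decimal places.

Each diagonal entry of L is the vertex degree and each off-diagonal entry is -1 where an edge is present, 0 otherwise; in the order [1, 2, 3, 4, 5, 6, 7, 8, 9] the diagonal is [4, 2, 3, 5, 3, 2, 3, 6, 4]. L is symmetric positive semidefinite, so every eigenvalue is real and nonnegative. The eigenvalues sum to 32, which equals trace(L) = 2|E|. By the matrix-tree theorem the graph has (1/9) * product of the nonzero eigenvalues = 2178 spanning trees.

[0, 1.0684, 2.3120, 2.6441, 3, 4.3866, 4.8772, 6.3618, 7.3498]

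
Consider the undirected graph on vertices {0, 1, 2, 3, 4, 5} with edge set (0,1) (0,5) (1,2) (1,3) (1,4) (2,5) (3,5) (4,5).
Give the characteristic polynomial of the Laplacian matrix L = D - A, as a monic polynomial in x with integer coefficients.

With the vertex order [0, 1, 2, 3, 4, 5], the degrees are [2, 4, 2, 2, 2, 4], giving D = diag(2, 4, 2, 2, 2, 4) and L = D - A. L has integer entries, so p(x) = det(xI - L) has integer coefficients. Expanding the determinant yields x^6 - 16x^5 + 96x^4 - 272x^3 + 368x^2 - 192x. The constant term is 0 because L is singular (the all-ones vector lies in its kernel). The largest eigenvalue, 6, is at most the vertex count 6.

x^6 - 16x^5 + 96x^4 - 272x^3 + 368x^2 - 192x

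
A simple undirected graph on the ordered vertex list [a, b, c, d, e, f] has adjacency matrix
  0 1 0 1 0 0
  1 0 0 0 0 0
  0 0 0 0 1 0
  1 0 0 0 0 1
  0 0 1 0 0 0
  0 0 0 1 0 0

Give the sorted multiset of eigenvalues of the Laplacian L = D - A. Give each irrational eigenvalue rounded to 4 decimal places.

[0, 0, 0.5858, 2, 2, 3.4142]

With the vertex order [a, b, c, d, e, f], the degrees are [2, 1, 1, 2, 1, 1], giving D = diag(2, 1, 1, 2, 1, 1) and L = D - A. L is symmetric positive semidefinite, so every eigenvalue is real and nonnegative. The 2 zero eigenvalues correspond to the 2 connected components.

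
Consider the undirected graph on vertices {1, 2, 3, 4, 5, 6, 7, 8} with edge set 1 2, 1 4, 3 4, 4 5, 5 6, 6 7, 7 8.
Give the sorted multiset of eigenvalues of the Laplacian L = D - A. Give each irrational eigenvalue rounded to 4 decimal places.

Each diagonal entry of L is the vertex degree and each off-diagonal entry is -1 where an edge is present, 0 otherwise; in the order [1, 2, 3, 4, 5, 6, 7, 8] the diagonal is [2, 1, 1, 3, 2, 2, 2, 1]. Diagonalising L (or applying a numerical eigensolver to the 8x8 matrix) gives the spectrum above. The single zero eigenvalue shows the graph is connected. There is one zero in the spectrum, matching the 1 component.

[0, 0.1864, 0.5858, 1, 2, 2.4707, 3.4142, 4.3429]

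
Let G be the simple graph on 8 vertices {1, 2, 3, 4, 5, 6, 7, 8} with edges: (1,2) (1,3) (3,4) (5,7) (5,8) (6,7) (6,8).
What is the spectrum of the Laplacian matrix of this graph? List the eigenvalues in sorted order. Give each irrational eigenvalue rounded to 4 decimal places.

Reading degrees in the order [1, 2, 3, 4, 5, 6, 7, 8] gives [2, 1, 2, 1, 2, 2, 2, 2]; set D = diag(2, 1, 2, 1, 2, 2, 2, 2) and form L = D - A. The multiplicity of 0 as a Laplacian eigenvalue equals the number of connected components. The 2 zero eigenvalues correspond to the 2 connected components. The largest eigenvalue, 4, is at most the vertex count 8. There are 2 zeros in the spectrum, matching the 2 components.

[0, 0, 0.5858, 2, 2, 2, 3.4142, 4]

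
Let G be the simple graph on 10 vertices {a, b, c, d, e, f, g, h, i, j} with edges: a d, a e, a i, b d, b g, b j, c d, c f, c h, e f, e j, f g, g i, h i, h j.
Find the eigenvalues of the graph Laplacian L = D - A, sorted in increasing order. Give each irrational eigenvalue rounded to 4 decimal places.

[0, 2, 2, 2, 2, 2, 5, 5, 5, 5]

Reading degrees in the order [a, b, c, d, e, f, g, h, i, j] gives [3, 3, 3, 3, 3, 3, 3, 3, 3, 3]; set D = diag(3, 3, 3, 3, 3, 3, 3, 3, 3, 3) and form L = D - A. L is symmetric positive semidefinite, so every eigenvalue is real and nonnegative. The eigenvalues sum to 30, which equals trace(L) = 2|E|.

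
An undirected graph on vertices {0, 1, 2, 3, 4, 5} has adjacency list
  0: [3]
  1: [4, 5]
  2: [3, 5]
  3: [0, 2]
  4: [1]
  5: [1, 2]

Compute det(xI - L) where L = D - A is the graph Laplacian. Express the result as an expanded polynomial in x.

x^6 - 10x^5 + 36x^4 - 56x^3 + 35x^2 - 6x

Reading degrees in the order [0, 1, 2, 3, 4, 5] gives [1, 2, 2, 2, 1, 2]; set D = diag(1, 2, 2, 2, 1, 2) and form L = D - A. L has integer entries, so p(x) = det(xI - L) has integer coefficients. Expanding the determinant yields x^6 - 10x^5 + 36x^4 - 56x^3 + 35x^2 - 6x. The coefficient of x^5 equals -trace(L) = -10, matching the sum of degrees. By the matrix-tree theorem the graph has (1/6) * product of the nonzero eigenvalues = 1 spanning tree. The largest eigenvalue, 3.7321, is at most the vertex count 6.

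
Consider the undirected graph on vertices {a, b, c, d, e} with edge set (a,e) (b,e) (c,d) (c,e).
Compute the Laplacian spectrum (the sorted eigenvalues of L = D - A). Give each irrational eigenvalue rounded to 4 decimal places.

[0, 0.5188, 1, 2.3111, 4.1701]

Each diagonal entry of L is the vertex degree and each off-diagonal entry is -1 where an edge is present, 0 otherwise; in the order [a, b, c, d, e] the diagonal is [1, 1, 2, 1, 3]. L is symmetric positive semidefinite, so every eigenvalue is real and nonnegative. The single zero eigenvalue shows the graph is connected. There is one zero in the spectrum, matching the 1 component. By the matrix-tree theorem the graph has (1/5) * product of the nonzero eigenvalues = 1 spanning tree.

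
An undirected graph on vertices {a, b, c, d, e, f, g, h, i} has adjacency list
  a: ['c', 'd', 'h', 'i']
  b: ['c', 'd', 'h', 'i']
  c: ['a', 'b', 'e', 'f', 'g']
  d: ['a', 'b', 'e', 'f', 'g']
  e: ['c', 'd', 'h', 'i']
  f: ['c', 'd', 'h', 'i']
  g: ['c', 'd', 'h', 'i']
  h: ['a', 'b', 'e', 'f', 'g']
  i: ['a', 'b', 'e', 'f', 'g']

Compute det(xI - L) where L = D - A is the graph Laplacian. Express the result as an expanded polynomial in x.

x^9 - 40x^8 + 690x^7 - 6720x^6 + 40485x^5 - 154704x^4 + 366560x^3 - 492800x^2 + 288000x

With the vertex order [a, b, c, d, e, f, g, h, i], the degrees are [4, 4, 5, 5, 4, 4, 4, 5, 5], giving D = diag(4, 4, 5, 5, 4, 4, 4, 5, 5) and L = D - A. The eigenvalues of L are [0, 4, 4, 4, 4, 5, 5, 5, 9]; the characteristic polynomial is the product of (x - lambda_i), which multiplies out to x^9 - 40x^8 + 690x^7 - 6720x^6 + 40485x^5 - 154704x^4 + 366560x^3 - 492800x^2 + 288000x. The coefficient of x^8 equals -trace(L) = -40, matching the sum of degrees. There is one zero in the spectrum, matching the 1 component. The eigenvalues sum to 40, which equals trace(L) = 2|E|.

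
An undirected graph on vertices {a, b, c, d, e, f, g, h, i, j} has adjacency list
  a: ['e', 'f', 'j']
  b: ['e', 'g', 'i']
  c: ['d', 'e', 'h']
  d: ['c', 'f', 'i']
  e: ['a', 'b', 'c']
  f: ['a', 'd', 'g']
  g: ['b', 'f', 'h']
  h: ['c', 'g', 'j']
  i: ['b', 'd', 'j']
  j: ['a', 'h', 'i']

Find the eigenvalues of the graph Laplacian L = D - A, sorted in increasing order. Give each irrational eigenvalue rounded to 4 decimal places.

[0, 2, 2, 2, 2, 2, 5, 5, 5, 5]

Each diagonal entry of L is the vertex degree and each off-diagonal entry is -1 where an edge is present, 0 otherwise; in the order [a, b, c, d, e, f, g, h, i, j] the diagonal is [3, 3, 3, 3, 3, 3, 3, 3, 3, 3]. The multiplicity of 0 as a Laplacian eigenvalue equals the number of connected components. The eigenvalues sum to 30, which equals trace(L) = 2|E|. There is one zero in the spectrum, matching the 1 component.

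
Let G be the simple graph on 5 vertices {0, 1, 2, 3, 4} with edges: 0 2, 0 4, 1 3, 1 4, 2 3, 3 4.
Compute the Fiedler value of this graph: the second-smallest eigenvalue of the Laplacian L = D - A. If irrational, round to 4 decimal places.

1.3820

With the vertex order [0, 1, 2, 3, 4], the degrees are [2, 2, 2, 3, 3], giving D = diag(2, 2, 2, 3, 3) and L = D - A. Computing the eigenvalues of L and sorting gives [0, 1.3820, 2.3820, 3.6180, 4.6180]. The Fiedler value lambda_2 = 1.3820 is strictly positive, so the graph is connected. By the matrix-tree theorem the graph has (1/5) * product of the nonzero eigenvalues = 11 spanning trees.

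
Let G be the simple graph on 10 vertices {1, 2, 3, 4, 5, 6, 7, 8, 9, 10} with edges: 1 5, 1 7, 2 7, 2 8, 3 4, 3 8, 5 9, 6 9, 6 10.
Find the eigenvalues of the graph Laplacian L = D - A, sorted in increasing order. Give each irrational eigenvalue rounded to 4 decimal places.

Each diagonal entry of L is the vertex degree and each off-diagonal entry is -1 where an edge is present, 0 otherwise; in the order [1, 2, 3, 4, 5, 6, 7, 8, 9, 10] the diagonal is [2, 2, 2, 1, 2, 2, 2, 2, 2, 1]. Diagonalising L (or applying a numerical eigensolver to the 10x10 matrix) gives the spectrum above.

[0, 0.0979, 0.3820, 0.8244, 1.3820, 2, 2.6180, 3.1756, 3.6180, 3.9021]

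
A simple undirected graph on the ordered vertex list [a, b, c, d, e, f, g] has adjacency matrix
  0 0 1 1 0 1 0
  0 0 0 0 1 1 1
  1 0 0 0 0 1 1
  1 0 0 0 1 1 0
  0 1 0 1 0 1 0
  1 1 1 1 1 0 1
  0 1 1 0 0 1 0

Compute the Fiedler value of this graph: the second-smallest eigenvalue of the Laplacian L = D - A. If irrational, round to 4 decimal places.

Each diagonal entry of L is the vertex degree and each off-diagonal entry is -1 where an edge is present, 0 otherwise; in the order [a, b, c, d, e, f, g] the diagonal is [3, 3, 3, 3, 3, 6, 3]. Computing the eigenvalues of L and sorting gives [0, 2, 2, 4, 4, 5, 7]. The Fiedler value lambda_2 = 2 is strictly positive, so the graph is connected. There is one zero in the spectrum, matching the 1 component.

2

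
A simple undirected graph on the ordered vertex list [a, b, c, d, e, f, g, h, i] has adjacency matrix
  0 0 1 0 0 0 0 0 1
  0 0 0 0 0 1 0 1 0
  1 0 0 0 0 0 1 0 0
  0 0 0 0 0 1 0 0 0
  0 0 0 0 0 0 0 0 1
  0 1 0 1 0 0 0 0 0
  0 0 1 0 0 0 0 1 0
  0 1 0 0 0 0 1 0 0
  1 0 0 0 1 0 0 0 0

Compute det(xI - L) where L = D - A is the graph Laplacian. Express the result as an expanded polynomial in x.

With the vertex order [a, b, c, d, e, f, g, h, i], the degrees are [2, 2, 2, 1, 1, 2, 2, 2, 2], giving D = diag(2, 2, 2, 1, 1, 2, 2, 2, 2) and L = D - A. L has integer entries, so p(x) = det(xI - L) has integer coefficients. Expanding the determinant yields x^9 - 16x^8 + 105x^7 - 364x^6 + 715x^5 - 792x^4 + 462x^3 - 120x^2 + 9x. The coefficient of x^8 equals -trace(L) = -16, matching the sum of degrees. The eigenvalues sum to 16, which equals trace(L) = 2|E|.

x^9 - 16x^8 + 105x^7 - 364x^6 + 715x^5 - 792x^4 + 462x^3 - 120x^2 + 9x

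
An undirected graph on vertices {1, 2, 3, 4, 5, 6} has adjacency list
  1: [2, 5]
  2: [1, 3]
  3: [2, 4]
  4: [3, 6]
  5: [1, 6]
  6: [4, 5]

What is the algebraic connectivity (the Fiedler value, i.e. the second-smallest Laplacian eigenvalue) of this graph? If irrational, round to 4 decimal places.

With the vertex order [1, 2, 3, 4, 5, 6], the degrees are [2, 2, 2, 2, 2, 2], giving D = diag(2, 2, 2, 2, 2, 2) and L = D - A. The smallest Laplacian eigenvalue is always 0. The next one, lambda_2 = 1, measures how hard the graph is to disconnect: larger values mean better connectivity. There is one zero in the spectrum, matching the 1 component.

1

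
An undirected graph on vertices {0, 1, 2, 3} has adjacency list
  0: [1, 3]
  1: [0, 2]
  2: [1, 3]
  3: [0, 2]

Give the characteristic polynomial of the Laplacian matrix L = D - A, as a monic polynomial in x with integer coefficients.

x^4 - 8x^3 + 20x^2 - 16x

Reading degrees in the order [0, 1, 2, 3] gives [2, 2, 2, 2]; set D = diag(2, 2, 2, 2) and form L = D - A. L has integer entries, so p(x) = det(xI - L) has integer coefficients. Expanding the determinant yields x^4 - 8x^3 + 20x^2 - 16x. The coefficient of x^3 equals -trace(L) = -8, matching the sum of degrees. The eigenvalues sum to 8, which equals trace(L) = 2|E|.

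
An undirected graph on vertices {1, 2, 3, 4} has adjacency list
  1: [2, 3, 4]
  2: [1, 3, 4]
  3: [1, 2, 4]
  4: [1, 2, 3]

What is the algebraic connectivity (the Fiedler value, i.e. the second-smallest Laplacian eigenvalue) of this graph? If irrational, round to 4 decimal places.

With the vertex order [1, 2, 3, 4], the degrees are [3, 3, 3, 3], giving D = diag(3, 3, 3, 3) and L = D - A. Computing the eigenvalues of L and sorting gives [0, 4, 4, 4]. The Fiedler value lambda_2 = 4 is strictly positive, so the graph is connected. The eigenvalues sum to 12, which equals trace(L) = 2|E|.

4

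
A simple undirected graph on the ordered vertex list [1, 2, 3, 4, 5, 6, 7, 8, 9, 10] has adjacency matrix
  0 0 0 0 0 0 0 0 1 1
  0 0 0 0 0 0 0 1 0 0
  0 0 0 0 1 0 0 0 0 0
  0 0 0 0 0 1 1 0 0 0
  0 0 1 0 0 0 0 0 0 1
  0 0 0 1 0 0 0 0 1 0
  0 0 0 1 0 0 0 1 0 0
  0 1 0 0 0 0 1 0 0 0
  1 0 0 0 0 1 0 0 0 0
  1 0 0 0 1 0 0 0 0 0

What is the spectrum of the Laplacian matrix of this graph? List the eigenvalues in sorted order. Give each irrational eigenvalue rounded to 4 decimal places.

[0, 0.0979, 0.3820, 0.8244, 1.3820, 2, 2.6180, 3.1756, 3.6180, 3.9021]

Each diagonal entry of L is the vertex degree and each off-diagonal entry is -1 where an edge is present, 0 otherwise; in the order [1, 2, 3, 4, 5, 6, 7, 8, 9, 10] the diagonal is [2, 1, 1, 2, 2, 2, 2, 2, 2, 2]. Diagonalising L (or applying a numerical eigensolver to the 10x10 matrix) gives the spectrum above. The single zero eigenvalue shows the graph is connected. There is one zero in the spectrum, matching the 1 component.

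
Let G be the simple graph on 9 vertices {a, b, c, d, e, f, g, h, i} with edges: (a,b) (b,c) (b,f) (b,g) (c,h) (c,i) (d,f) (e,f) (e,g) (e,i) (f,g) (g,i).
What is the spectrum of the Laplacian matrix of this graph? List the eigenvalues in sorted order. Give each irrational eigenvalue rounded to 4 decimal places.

[0, 0.5789, 0.7597, 1.1057, 2.8133, 3.1692, 4.3763, 5.4126, 5.7843]

Each diagonal entry of L is the vertex degree and each off-diagonal entry is -1 where an edge is present, 0 otherwise; in the order [a, b, c, d, e, f, g, h, i] the diagonal is [1, 4, 3, 1, 3, 4, 4, 1, 3]. The multiplicity of 0 as a Laplacian eigenvalue equals the number of connected components. The eigenvalues sum to 24, which equals trace(L) = 2|E|. There is one zero in the spectrum, matching the 1 component.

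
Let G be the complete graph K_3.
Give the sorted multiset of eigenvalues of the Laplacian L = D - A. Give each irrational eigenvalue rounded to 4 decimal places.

[0, 3, 3]

The graph has 3 vertices and degree multiset [2, 2, 2]; D is the diagonal matrix of degrees and L = D - A. Diagonalising L (or applying a numerical eigensolver to the 3x3 matrix) gives the spectrum above. The largest eigenvalue, 3, is at most the vertex count 3. The eigenvalues sum to 6, which equals trace(L) = 2|E|.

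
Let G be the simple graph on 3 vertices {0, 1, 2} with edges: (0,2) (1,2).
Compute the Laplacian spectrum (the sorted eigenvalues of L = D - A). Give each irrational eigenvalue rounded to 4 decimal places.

Each diagonal entry of L is the vertex degree and each off-diagonal entry is -1 where an edge is present, 0 otherwise; in the order [0, 1, 2] the diagonal is [1, 1, 2]. L is symmetric positive semidefinite, so every eigenvalue is real and nonnegative. The largest eigenvalue, 3, is at most the vertex count 3.

[0, 1, 3]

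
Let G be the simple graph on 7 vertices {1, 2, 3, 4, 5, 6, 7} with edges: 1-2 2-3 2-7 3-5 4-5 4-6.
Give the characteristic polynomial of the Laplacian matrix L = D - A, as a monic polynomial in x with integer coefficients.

x^7 - 12x^6 + 54x^5 - 114x^4 + 116x^3 - 52x^2 + 7x

Reading degrees in the order [1, 2, 3, 4, 5, 6, 7] gives [1, 3, 2, 2, 2, 1, 1]; set D = diag(1, 3, 2, 2, 2, 1, 1) and form L = D - A. L has integer entries, so p(x) = det(xI - L) has integer coefficients. Expanding the determinant yields x^7 - 12x^6 + 54x^5 - 114x^4 + 116x^3 - 52x^2 + 7x. Since p(0) = det(-L) = 0, x divides p(x). The eigenvalues sum to 12, which equals trace(L) = 2|E|.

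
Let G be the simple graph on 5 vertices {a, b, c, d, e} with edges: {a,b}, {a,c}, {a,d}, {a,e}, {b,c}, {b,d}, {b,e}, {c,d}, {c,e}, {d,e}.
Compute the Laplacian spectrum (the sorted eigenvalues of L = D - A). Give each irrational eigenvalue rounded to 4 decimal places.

[0, 5, 5, 5, 5]

Each diagonal entry of L is the vertex degree and each off-diagonal entry is -1 where an edge is present, 0 otherwise; in the order [a, b, c, d, e] the diagonal is [4, 4, 4, 4, 4]. The multiplicity of 0 as a Laplacian eigenvalue equals the number of connected components. The single zero eigenvalue shows the graph is connected. There is one zero in the spectrum, matching the 1 component.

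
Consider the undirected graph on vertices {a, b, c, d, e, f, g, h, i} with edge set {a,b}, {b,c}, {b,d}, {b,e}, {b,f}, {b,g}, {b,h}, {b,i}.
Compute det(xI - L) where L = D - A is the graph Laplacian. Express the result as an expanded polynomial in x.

Reading degrees in the order [a, b, c, d, e, f, g, h, i] gives [1, 8, 1, 1, 1, 1, 1, 1, 1]; set D = diag(1, 8, 1, 1, 1, 1, 1, 1, 1) and form L = D - A. L has integer entries, so p(x) = det(xI - L) has integer coefficients. Expanding the determinant yields x^9 - 16x^8 + 84x^7 - 224x^6 + 350x^5 - 336x^4 + 196x^3 - 64x^2 + 9x. Since p(0) = det(-L) = 0, x divides p(x). The largest eigenvalue, 9, is at most the vertex count 9.

x^9 - 16x^8 + 84x^7 - 224x^6 + 350x^5 - 336x^4 + 196x^3 - 64x^2 + 9x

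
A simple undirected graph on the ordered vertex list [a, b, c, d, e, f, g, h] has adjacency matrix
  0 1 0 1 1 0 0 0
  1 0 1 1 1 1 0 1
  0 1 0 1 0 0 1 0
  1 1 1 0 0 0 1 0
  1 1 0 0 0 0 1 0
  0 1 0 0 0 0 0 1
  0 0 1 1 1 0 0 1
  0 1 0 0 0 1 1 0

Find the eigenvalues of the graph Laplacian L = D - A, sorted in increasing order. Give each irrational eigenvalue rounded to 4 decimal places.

Reading degrees in the order [a, b, c, d, e, f, g, h] gives [3, 6, 3, 4, 3, 2, 4, 3]; set D = diag(3, 6, 3, 4, 3, 2, 4, 3) and form L = D - A. The multiplicity of 0 as a Laplacian eigenvalue equals the number of connected components. The single zero eigenvalue shows the graph is connected. There is one zero in the spectrum, matching the 1 component. The largest eigenvalue, 7.3297, is at most the vertex count 8.

[0, 1.4241, 2.3490, 3.0802, 3.6840, 4.6594, 5.4736, 7.3297]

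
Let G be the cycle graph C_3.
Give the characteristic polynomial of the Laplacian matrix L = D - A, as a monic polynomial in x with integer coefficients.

The graph has 3 vertices and degree multiset [2, 2, 2]; D is the diagonal matrix of degrees and L = D - A. The eigenvalues of L are [0, 3, 3]; the characteristic polynomial is the product of (x - lambda_i), which multiplies out to x^3 - 6x^2 + 9x. Since p(0) = det(-L) = 0, x divides p(x). There is one zero in the spectrum, matching the 1 component. The eigenvalues sum to 6, which equals trace(L) = 2|E|.

x^3 - 6x^2 + 9x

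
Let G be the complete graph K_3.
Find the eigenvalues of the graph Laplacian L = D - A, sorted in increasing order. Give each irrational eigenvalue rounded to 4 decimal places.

[0, 3, 3]

The graph has 3 vertices and degree multiset [2, 2, 2]; D is the diagonal matrix of degrees and L = D - A. Since every row of L sums to 0, the all-ones vector is in the kernel and 0 is an eigenvalue. The single zero eigenvalue shows the graph is connected. The largest eigenvalue, 3, is at most the vertex count 3.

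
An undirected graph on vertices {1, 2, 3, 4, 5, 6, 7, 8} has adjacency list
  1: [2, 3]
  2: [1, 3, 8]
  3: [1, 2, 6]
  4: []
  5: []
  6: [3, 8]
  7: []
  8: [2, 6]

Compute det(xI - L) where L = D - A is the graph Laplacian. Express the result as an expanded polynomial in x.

x^8 - 12x^7 + 51x^6 - 90x^5 + 55x^4

With the vertex order [1, 2, 3, 4, 5, 6, 7, 8], the degrees are [2, 3, 3, 0, 0, 2, 0, 2], giving D = diag(2, 3, 3, 0, 0, 2, 0, 2) and L = D - A. Computing det(xI - L) by cofactor expansion (or equivalently via sum-over-permutations) gives x^8 - 12x^7 + 51x^6 - 90x^5 + 55x^4. The constant term is 0 because L is singular (the all-ones vector lies in its kernel). The largest eigenvalue, 4.6180, is at most the vertex count 8.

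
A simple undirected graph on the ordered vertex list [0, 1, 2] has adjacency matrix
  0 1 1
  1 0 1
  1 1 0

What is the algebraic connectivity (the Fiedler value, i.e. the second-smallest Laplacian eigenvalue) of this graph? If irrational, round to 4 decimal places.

3

Each diagonal entry of L is the vertex degree and each off-diagonal entry is -1 where an edge is present, 0 otherwise; in the order [0, 1, 2] the diagonal is [2, 2, 2]. Computing the eigenvalues of L and sorting gives [0, 3, 3]. The Fiedler value lambda_2 = 3 is strictly positive, so the graph is connected. The eigenvalues sum to 6, which equals trace(L) = 2|E|.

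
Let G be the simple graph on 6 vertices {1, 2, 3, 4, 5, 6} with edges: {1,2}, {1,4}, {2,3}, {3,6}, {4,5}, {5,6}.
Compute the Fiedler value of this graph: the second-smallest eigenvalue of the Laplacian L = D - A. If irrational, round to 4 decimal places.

Each diagonal entry of L is the vertex degree and each off-diagonal entry is -1 where an edge is present, 0 otherwise; in the order [1, 2, 3, 4, 5, 6] the diagonal is [2, 2, 2, 2, 2, 2]. Computing the eigenvalues of L and sorting gives [0, 1, 1, 3, 3, 4]. The Fiedler value lambda_2 = 1 is strictly positive, so the graph is connected. There is one zero in the spectrum, matching the 1 component. The largest eigenvalue, 4, is at most the vertex count 6.

1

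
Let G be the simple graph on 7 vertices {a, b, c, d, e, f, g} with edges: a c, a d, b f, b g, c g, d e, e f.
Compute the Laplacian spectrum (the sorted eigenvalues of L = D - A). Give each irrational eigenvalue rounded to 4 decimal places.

[0, 0.7530, 0.7530, 2.4450, 2.4450, 3.8019, 3.8019]

With the vertex order [a, b, c, d, e, f, g], the degrees are [2, 2, 2, 2, 2, 2, 2], giving D = diag(2, 2, 2, 2, 2, 2, 2) and L = D - A. The multiplicity of 0 as a Laplacian eigenvalue equals the number of connected components. The single zero eigenvalue shows the graph is connected. The eigenvalues sum to 14, which equals trace(L) = 2|E|. There is one zero in the spectrum, matching the 1 component.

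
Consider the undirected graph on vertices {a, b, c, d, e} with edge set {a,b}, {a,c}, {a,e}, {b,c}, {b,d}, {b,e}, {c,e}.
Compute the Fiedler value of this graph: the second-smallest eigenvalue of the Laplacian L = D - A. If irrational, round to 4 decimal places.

1

Reading degrees in the order [a, b, c, d, e] gives [3, 4, 3, 1, 3]; set D = diag(3, 4, 3, 1, 3) and form L = D - A. Computing the eigenvalues of L and sorting gives [0, 1, 4, 4, 5]. The Fiedler value lambda_2 = 1 is strictly positive, so the graph is connected. By the matrix-tree theorem the graph has (1/5) * product of the nonzero eigenvalues = 16 spanning trees.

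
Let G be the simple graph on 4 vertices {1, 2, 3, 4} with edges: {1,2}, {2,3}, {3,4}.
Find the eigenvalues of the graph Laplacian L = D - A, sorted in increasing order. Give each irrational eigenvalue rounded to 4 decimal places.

Reading degrees in the order [1, 2, 3, 4] gives [1, 2, 2, 1]; set D = diag(1, 2, 2, 1) and form L = D - A. Diagonalising L (or applying a numerical eigensolver to the 4x4 matrix) gives the spectrum above. The single zero eigenvalue shows the graph is connected. The largest eigenvalue, 3.4142, is at most the vertex count 4.

[0, 0.5858, 2, 3.4142]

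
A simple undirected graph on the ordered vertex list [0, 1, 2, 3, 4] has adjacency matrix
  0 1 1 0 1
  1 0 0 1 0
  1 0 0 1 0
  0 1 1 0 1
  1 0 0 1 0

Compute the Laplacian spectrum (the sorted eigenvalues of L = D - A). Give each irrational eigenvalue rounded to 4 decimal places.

[0, 2, 2, 3, 5]

Each diagonal entry of L is the vertex degree and each off-diagonal entry is -1 where an edge is present, 0 otherwise; in the order [0, 1, 2, 3, 4] the diagonal is [3, 2, 2, 3, 2]. Since every row of L sums to 0, the all-ones vector is in the kernel and 0 is an eigenvalue. By the matrix-tree theorem the graph has (1/5) * product of the nonzero eigenvalues = 12 spanning trees. There is one zero in the spectrum, matching the 1 component.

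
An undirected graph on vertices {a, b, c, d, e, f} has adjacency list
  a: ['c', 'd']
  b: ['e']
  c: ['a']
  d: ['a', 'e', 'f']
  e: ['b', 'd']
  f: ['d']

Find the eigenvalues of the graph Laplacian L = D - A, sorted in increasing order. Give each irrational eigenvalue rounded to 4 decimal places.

Reading degrees in the order [a, b, c, d, e, f] gives [2, 1, 1, 3, 2, 1]; set D = diag(2, 1, 1, 3, 2, 1) and form L = D - A. The multiplicity of 0 as a Laplacian eigenvalue equals the number of connected components. There is one zero in the spectrum, matching the 1 component. The eigenvalues sum to 10, which equals trace(L) = 2|E|.

[0, 0.3820, 0.6972, 2, 2.6180, 4.3028]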